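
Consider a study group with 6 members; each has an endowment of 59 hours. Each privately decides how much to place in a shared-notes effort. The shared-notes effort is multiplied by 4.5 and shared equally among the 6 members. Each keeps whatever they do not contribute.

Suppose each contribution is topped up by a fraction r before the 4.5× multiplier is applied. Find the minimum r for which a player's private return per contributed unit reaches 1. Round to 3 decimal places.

0.333

With matching at rate r, one contributed unit becomes (1 + r) in the shared-notes effort and returns 4.5 × (1 + r) / 6 to the contributor.
Setting this equal to 1: 1 + r = 6/4.5 = 1.3333.
So the minimum matching rate is r = 1.3333 − 1 = 0.333.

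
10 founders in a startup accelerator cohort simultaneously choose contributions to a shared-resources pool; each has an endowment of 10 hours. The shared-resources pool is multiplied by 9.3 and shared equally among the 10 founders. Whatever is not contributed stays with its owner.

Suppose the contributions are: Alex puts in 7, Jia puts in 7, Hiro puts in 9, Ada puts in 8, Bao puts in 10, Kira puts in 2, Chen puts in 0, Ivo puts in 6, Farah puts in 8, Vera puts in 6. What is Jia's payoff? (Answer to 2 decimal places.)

Total contributed: 7 + 7 + 9 + 8 + 10 + 2 + 0 + 6 + 8 + 6 = 63.
Each receives 9.3 × 63 / 10 = 58.59 from the shared-resources pool.
Jia keeps 10 − 7 = 3, so Jia's payoff is 3 + 58.59 = 61.59.

61.59 hours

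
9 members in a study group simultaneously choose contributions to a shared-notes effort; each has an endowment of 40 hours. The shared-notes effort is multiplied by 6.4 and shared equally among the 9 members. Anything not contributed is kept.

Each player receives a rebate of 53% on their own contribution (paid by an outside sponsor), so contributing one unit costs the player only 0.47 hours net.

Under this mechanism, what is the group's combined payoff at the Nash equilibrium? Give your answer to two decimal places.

2494.80 hours

With the mechanism, a contributed unit returns (6.4/9) / 0.47 = 1.5130 per unit of net cost to the contributor — now above 1 — so contributing fully is weakly dominant for every player.
At the Nash equilibrium everyone contributes 40. Group total payoff = 9 × (40 × 0.53 + 6.4 × 40) = 2494.80.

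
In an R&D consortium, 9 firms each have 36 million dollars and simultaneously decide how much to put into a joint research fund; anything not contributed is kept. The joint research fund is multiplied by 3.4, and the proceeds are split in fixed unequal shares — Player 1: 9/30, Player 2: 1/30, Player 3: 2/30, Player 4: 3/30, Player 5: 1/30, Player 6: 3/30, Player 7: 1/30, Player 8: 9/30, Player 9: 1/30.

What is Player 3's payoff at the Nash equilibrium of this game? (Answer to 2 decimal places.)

Each unit j contributes comes back to j as 3.4 × (j's share), so j prefers to contribute only if that share exceeds 1/3.4 = 0.2941; otherwise keeping the unit dominates.
The shares above 0.2941 belong to Player 1 and Player 8, contributing 36 each; the remaining 7 contribute 0. Total contributed: 72.
Player 3 keeps 36 and receives 3.4 × 72 × 2/30 = 16.32 from the joint research fund, for a payoff of 52.32.

52.32 million dollars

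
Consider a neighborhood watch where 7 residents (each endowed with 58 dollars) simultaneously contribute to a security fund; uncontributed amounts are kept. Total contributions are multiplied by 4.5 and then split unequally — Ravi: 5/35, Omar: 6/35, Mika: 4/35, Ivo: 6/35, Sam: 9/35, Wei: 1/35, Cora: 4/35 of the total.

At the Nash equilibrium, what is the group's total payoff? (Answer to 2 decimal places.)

609.00 dollars

A player with share s gets back 4.5·s per unit contributed, so full contribution is dominant for anyone with s > 1/4.5 = 0.2222 and zero contribution is dominant for anyone below.
The only share above 0.2222 is Sam's 9/35, contributing 58; the remaining 6 contribute 0. Total contributed: 58.
The security fund pays out 4.5 × 58 = 261.00 in total (split across the unequal shares, but the aggregate is all that matters for the group sum).
The 6 free-riders keep 58 each, adding 348. Group total = 348 + 261.00 = 609.00.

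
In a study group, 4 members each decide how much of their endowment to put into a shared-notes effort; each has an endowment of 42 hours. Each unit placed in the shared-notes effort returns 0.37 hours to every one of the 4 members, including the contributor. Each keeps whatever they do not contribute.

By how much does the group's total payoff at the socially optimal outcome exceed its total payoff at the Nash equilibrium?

The private return per contributed unit is 0.37 < 1, so contributing 0 is dominant for every player. At the Nash equilibrium everyone keeps their 42, and the group total is 4 × 42 = 168.
Each contributed unit returns 1.480 to the group as a whole (0.37 to each of 4 players), which exceeds 1, so the social optimum is full contribution: group total = 1.480 × 168 = 248.64.
Efficiency loss = 248.64 − 168 = 80.64.

80.64 hours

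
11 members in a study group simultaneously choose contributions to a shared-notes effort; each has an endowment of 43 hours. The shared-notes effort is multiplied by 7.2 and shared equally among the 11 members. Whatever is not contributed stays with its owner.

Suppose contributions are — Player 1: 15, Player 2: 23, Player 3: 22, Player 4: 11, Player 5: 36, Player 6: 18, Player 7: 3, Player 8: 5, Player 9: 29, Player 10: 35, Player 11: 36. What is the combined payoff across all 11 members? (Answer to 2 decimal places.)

Total contributed: 15 + 23 + 22 + 11 + 36 + 18 + 3 + 5 + 29 + 35 + 36 = 233; total kept: 11 × 43 − 233 = 240.
The shared-notes effort pays out 7.2 × 233 = 1677.60 in aggregate.
Group total = 240 + 1677.60 = 1917.60.

1917.60 hours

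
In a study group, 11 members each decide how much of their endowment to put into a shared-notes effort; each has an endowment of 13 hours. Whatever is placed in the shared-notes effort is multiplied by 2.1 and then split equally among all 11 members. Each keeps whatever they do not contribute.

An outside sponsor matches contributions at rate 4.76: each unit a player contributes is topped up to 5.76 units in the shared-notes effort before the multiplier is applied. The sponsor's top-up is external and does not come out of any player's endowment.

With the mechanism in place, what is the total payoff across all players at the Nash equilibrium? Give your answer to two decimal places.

Under the mechanism each unit contributed yields 2.1 × 5.76 / 11 = 1.0996 back to its contributor per unit of net cost, which exceeds 1, making full contribution the dominant choice for everyone.
At the Nash equilibrium everyone contributes 13. Group total payoff = 2.1 × 5.76 × 143 = 1729.73.

1729.73 hours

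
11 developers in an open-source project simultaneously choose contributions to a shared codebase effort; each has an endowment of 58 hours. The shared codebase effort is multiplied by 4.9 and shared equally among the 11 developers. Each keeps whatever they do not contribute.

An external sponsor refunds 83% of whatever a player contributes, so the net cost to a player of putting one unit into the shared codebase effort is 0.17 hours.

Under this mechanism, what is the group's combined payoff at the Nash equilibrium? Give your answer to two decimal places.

3655.74 hours

With the mechanism, a contributed unit returns (4.9/11) / 0.17 = 2.6203 per unit of net cost to the contributor — now above 1 — so contributing fully is weakly dominant for every player.
At the Nash equilibrium everyone contributes 58. Group total payoff = 11 × (58 × 0.83 + 4.9 × 58) = 3655.74.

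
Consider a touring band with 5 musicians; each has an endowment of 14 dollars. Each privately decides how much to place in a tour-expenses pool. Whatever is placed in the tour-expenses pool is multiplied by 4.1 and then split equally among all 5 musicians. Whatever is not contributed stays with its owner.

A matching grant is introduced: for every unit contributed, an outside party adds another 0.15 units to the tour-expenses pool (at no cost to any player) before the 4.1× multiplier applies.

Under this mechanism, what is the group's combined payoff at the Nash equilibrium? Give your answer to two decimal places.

With the mechanism, a contributed unit returns 4.1 × 1.15 / 5 = 0.9430 per unit of net cost — still below 1 — so contributing 0 remains dominant for every player.
Everyone keeps their endowment and the group total is 5 × 14 = 70.

70.00 dollars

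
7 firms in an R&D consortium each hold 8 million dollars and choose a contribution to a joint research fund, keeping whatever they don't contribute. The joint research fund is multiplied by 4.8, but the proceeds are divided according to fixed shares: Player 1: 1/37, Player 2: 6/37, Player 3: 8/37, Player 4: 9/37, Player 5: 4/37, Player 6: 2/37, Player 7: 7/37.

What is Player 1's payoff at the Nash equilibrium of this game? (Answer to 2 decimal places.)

10.08 million dollars

A player with share s gets back 4.8·s per unit contributed, so full contribution is dominant for anyone with s > 1/4.8 = 0.2083 and zero contribution is dominant for anyone below.
Player 3 and Player 4 are above the threshold, contributing 8 each; the remaining 5 contribute 0. Total contributed: 16.
Player 1 keeps 8 and receives 4.8 × 16 × 1/37 = 2.08 from the joint research fund, for a payoff of 10.08.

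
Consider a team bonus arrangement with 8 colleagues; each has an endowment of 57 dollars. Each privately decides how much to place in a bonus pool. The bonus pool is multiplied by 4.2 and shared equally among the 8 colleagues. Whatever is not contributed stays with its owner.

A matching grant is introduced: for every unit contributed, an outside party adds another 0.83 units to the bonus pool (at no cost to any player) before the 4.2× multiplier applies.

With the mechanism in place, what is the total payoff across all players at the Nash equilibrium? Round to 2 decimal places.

456.00 dollars

The effective private return is 4.2 × 1.83 / 8 = 0.9608, which is still under 1, so the mechanism doesn't change anyone's dominant strategy: zero contribution.
Everyone keeps their endowment and the group total is 8 × 57 = 456.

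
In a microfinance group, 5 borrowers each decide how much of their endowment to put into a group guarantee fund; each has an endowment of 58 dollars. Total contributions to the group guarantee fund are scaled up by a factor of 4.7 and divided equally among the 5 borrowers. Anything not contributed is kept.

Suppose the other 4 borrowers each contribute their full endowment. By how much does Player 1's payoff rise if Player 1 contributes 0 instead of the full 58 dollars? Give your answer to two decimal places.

3.48 dollars

Switching from a contribution of 58 to 0 lets Player 1 keep an extra 58 dollars, but lowers the group guarantee fund by 58, which costs Player 1 their own share of that drop: 4.7/5 × 58 = 54.52.
Net gain = 58 − 54.52 = 3.48. The private return per contributed unit (0.9400) is below 1, so free-riding is indeed the best response regardless of what the others do.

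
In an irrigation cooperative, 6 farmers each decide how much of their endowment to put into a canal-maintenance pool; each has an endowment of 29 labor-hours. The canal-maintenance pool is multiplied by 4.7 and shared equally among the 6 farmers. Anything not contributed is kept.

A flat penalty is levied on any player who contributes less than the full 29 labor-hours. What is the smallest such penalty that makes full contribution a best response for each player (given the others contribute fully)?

6.28 labor-hours

Given the others contribute fully, the best deviation is to contribute 0 (any partial contribution still incurs the fine and gives up units whose private return 0.7833 is below 1).
Deviating from 29 to 0 saves 29 labor-hours but forfeits the deviator's share of the drop in the canal-maintenance pool: 4.7/6 × 29 = 22.72.
So the deviation gain is 29 − 22.72 = 6.28, and the fine must be at least 6.28 labor-hours to wipe it out.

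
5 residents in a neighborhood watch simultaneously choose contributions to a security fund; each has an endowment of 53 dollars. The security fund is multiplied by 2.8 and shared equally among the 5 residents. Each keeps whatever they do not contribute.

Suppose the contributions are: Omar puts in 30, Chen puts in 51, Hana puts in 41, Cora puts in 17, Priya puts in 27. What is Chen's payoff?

Total contributed: 30 + 51 + 41 + 17 + 27 = 166.
Each receives 2.8 × 166 / 5 = 92.96 from the security fund.
Chen keeps 53 − 51 = 2, so Chen's payoff is 2 + 92.96 = 94.96.

94.96 dollars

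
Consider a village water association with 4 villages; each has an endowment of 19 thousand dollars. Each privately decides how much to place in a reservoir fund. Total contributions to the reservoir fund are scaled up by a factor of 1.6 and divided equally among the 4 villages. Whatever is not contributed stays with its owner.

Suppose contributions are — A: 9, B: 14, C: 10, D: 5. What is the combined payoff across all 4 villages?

Total contributed: 9 + 14 + 10 + 5 = 38; total kept: 4 × 19 − 38 = 38.
The reservoir fund pays out 1.6 × 38 = 60.80 in aggregate.
Group total = 38 + 60.80 = 98.80.

98.80 thousand dollars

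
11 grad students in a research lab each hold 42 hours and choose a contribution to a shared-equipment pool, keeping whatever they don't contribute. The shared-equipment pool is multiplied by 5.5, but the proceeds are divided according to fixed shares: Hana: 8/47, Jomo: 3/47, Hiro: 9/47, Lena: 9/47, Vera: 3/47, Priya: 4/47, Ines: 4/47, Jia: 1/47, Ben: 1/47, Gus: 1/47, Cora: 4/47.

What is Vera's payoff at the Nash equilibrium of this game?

71.49 hours

For player j, contributing a unit is worthwhile iff 5.5 × (j's share) ≥ 1, i.e. iff j's share is at least 0.1818.
Hiro and Lena clear that bar, contributing 42 each; the remaining 9 contribute 0. Total contributed: 84.
Vera keeps 42 and receives 5.5 × 84 × 3/47 = 29.49 from the shared-equipment pool, for a payoff of 71.49.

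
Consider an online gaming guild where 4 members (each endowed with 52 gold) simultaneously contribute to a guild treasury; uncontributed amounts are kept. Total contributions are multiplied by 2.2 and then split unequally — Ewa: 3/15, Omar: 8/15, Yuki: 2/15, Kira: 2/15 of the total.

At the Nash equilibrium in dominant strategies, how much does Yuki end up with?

67.25 gold

Each unit j contributes comes back to j as 2.2 × (j's share), so j prefers to contribute only if that share exceeds 1/2.2 = 0.4545; otherwise keeping the unit dominates.
The only share above 0.4545 is Omar's 8/15, contributing 52; the remaining 3 contribute 0. Total contributed: 52.
Yuki keeps 52 and receives 2.2 × 52 × 2/15 = 15.25 from the guild treasury, for a payoff of 67.25.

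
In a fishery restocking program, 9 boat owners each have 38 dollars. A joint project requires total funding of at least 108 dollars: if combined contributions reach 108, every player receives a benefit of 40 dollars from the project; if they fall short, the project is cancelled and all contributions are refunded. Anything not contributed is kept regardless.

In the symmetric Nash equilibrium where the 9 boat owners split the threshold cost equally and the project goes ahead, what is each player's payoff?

Equal share of the threshold: 108/9 = 12.
At this profile no one gains by cutting their contribution: any cut drops the total below 108, the project is cancelled, contributions are refunded, and the deviator ends with 38, which is less than 38 − 12 + 40 = 66. Contributing more than 12 just wastes the excess. So contributing exactly 12 is a best response.
Each player's payoff: 38 − 12 + 40 = 66.

66 dollars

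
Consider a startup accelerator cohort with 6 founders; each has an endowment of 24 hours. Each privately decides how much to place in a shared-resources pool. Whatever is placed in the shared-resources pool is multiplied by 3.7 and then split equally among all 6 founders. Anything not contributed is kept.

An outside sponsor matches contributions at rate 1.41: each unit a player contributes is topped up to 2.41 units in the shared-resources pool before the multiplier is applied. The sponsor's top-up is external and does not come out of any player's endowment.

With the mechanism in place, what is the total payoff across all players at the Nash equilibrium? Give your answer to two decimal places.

The effective private return per unit is now 3.7 × 2.41 / 6 = 1.4862 > 1, so every player's dominant strategy flips to full contribution.
So the Nash equilibrium is full contribution by all 6; the group earns 3.7 × 2.41 × 144 = 1284.05.

1284.05 hours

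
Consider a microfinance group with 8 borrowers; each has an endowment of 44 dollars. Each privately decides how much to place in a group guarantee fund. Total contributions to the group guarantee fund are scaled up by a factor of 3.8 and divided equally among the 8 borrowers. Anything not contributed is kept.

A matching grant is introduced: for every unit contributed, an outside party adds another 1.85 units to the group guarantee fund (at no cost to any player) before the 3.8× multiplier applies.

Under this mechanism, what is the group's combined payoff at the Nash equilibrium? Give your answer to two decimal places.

The effective private return per unit is now 3.8 × 2.85 / 8 = 1.3538 > 1, so every player's dominant strategy flips to full contribution.
At the Nash equilibrium everyone contributes 44. Group total payoff = 3.8 × 2.85 × 352 = 3812.16.

3812.16 dollars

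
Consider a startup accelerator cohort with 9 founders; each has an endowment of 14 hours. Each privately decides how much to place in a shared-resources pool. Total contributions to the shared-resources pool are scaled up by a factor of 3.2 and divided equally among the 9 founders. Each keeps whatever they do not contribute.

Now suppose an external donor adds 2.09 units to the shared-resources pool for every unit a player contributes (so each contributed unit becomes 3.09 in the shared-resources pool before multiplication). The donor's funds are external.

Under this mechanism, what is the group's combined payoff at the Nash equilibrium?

1245.89 hours

Under the mechanism each unit contributed yields 3.2 × 3.09 / 9 = 1.0987 back to its contributor per unit of net cost, which exceeds 1, making full contribution the dominant choice for everyone.
So the Nash equilibrium is full contribution by all 9; the group earns 3.2 × 3.09 × 126 = 1245.89.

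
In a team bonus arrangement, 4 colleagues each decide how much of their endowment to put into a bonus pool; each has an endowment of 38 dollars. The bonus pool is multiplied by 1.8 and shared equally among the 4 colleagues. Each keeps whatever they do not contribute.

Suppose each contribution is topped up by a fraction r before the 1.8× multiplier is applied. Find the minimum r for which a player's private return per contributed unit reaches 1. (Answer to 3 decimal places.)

1.222

With matching at rate r, one contributed unit becomes (1 + r) in the bonus pool and returns 1.8 × (1 + r) / 4 to the contributor.
Setting this equal to 1: 1 + r = 4/1.8 = 2.2222.
So the minimum matching rate is r = 2.2222 − 1 = 1.222.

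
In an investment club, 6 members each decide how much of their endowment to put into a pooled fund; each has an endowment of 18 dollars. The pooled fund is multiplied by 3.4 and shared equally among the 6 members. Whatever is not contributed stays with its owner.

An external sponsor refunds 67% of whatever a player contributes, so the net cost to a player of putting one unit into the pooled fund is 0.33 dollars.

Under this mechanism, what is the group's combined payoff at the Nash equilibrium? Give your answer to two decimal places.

439.56 dollars

The effective private return per unit is now (3.4/6) / 0.33 = 1.7172 > 1, so every player's dominant strategy flips to full contribution.
So the Nash equilibrium is full contribution by all 6; the group earns 6 × (18 × 0.67 + 3.4 × 18) = 439.56.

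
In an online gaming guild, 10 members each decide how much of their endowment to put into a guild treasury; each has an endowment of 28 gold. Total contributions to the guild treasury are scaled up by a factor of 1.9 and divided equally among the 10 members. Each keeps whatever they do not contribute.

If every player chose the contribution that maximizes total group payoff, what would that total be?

532.00 gold

Each contributed unit returns 1.900 to the group as a whole (0.1900 to each of 10 players), which exceeds 1, so the social optimum is full contribution: group total = 1.900 × 280 = 532.00.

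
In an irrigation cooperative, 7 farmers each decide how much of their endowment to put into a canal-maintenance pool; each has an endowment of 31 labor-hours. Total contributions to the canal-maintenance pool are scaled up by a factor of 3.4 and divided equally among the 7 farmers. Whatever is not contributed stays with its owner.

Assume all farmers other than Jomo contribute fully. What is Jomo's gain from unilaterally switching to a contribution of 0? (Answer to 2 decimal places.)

15.94 labor-hours

Switching from a contribution of 31 to 0 lets Jomo keep an extra 31 labor-hours, but lowers the canal-maintenance pool by 31, which costs Jomo their own share of that drop: 3.4/7 × 31 = 15.06.
Net gain = 31 − 15.06 = 15.94. The private return per contributed unit (0.4857) is below 1, so free-riding is indeed the best response regardless of what the others do.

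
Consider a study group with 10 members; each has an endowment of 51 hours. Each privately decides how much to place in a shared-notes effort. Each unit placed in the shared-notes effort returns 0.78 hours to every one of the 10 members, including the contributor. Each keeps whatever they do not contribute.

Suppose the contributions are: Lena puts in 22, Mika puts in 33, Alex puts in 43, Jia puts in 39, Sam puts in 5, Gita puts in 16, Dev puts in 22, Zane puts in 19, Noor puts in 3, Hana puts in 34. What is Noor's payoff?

Total contributed: 22 + 33 + 43 + 39 + 5 + 16 + 22 + 19 + 3 + 34 = 236.
Each receives 0.78 × 236 = 184.08 from the shared-notes effort.
Noor keeps 51 − 3 = 48, so Noor's payoff is 48 + 184.08 = 232.08.

232.08 hours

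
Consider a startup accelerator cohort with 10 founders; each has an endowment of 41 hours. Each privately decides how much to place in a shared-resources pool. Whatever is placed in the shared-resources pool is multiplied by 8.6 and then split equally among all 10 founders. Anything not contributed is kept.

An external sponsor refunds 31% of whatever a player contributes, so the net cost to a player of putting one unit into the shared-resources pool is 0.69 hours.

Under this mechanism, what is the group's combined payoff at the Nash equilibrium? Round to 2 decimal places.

Under the mechanism each unit contributed yields (8.6/10) / 0.69 = 1.2464 back to its contributor per unit of net cost, which exceeds 1, making full contribution the dominant choice for everyone.
So the Nash equilibrium is full contribution by all 10; the group earns 10 × (41 × 0.31 + 8.6 × 41) = 3653.10.

3653.10 hours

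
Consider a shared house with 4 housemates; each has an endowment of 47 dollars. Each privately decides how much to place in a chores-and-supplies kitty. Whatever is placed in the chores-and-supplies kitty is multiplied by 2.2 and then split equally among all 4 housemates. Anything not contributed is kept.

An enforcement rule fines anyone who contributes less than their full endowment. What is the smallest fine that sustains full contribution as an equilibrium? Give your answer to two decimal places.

Given the others contribute fully, the best deviation is to contribute 0 (any partial contribution still incurs the fine and gives up units whose private return 0.5500 is below 1).
Deviating from 47 to 0 saves 47 dollars but forfeits the deviator's share of the drop in the chores-and-supplies kitty: 2.2/4 × 47 = 25.85.
So the deviation gain is 47 − 25.85 = 21.15, and the fine must be at least 21.15 dollars to wipe it out.

21.15 dollars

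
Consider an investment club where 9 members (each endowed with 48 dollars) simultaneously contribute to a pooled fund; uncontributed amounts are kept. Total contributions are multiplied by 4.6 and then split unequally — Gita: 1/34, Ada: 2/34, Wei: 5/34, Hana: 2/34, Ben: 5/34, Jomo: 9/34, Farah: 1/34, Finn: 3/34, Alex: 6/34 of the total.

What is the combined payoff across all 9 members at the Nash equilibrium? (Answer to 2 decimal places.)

A player with share s gets back 4.6·s per unit contributed, so full contribution is dominant for anyone with s > 1/4.6 = 0.2174 and zero contribution is dominant for anyone below.
Jomo alone (share 9/34) is above the threshold, contributing 48; the remaining 8 contribute 0. Total contributed: 48.
The pooled fund pays out 4.6 × 48 = 220.80 in total (split across the unequal shares, but the aggregate is all that matters for the group sum).
The 8 free-riders keep 48 each, adding 384. Group total = 384 + 220.80 = 604.80.

604.80 dollars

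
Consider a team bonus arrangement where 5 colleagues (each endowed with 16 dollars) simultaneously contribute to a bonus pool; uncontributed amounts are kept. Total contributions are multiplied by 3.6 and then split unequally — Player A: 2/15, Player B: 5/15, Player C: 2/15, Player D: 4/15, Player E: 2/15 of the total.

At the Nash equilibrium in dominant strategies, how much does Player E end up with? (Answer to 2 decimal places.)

For player j, contributing a unit is worthwhile iff 3.6 × (j's share) ≥ 1, i.e. iff j's share is at least 0.2778.
Only Player B (5/15) clears that bar, contributing 16; the remaining 4 contribute 0. Total contributed: 16.
Player E keeps 16 and receives 3.6 × 16 × 2/15 = 7.68 from the bonus pool, for a payoff of 23.68.

23.68 dollars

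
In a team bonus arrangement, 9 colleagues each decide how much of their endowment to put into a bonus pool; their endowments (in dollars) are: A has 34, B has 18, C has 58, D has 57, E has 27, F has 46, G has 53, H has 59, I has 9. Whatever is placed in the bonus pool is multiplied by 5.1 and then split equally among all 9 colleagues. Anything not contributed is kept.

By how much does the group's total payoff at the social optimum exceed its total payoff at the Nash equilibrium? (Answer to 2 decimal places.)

The private return per contributed unit is 5.1/9 = 0.5667 < 1 for every player regardless of endowment, so the Nash equilibrium is zero contribution and the group total is Σ E_j = 34 + 18 + 58 + 57 + 27 + 46 + 53 + 59 + 9 = 361.
Each contributed unit returns 5.100 to the group, so the social optimum is full contribution by everyone: group total = 5.100 × 361 = 1841.10.
Efficiency loss = (5.100 − 1) × 361 = 1480.10.

1480.10 dollars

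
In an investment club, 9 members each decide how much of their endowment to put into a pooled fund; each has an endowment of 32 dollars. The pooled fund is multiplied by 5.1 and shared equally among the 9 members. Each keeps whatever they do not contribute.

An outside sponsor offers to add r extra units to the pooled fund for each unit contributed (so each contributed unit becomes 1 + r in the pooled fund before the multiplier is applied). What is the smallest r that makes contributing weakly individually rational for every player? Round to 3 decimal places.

0.765

With matching at rate r, one contributed unit becomes (1 + r) in the pooled fund and returns 5.1 × (1 + r) / 9 to the contributor.
Setting this equal to 1: 1 + r = 9/5.1 = 1.7647.
So the minimum matching rate is r = 1.7647 − 1 = 0.765.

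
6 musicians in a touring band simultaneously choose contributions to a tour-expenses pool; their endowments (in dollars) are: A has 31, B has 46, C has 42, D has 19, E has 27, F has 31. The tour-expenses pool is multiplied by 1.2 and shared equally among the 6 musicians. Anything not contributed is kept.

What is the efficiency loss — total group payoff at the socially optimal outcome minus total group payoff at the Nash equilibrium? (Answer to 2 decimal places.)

The private return per contributed unit is 1.2/6 = 0.2000 < 1 for every player regardless of endowment, so the Nash equilibrium is zero contribution and the group total is Σ E_j = 31 + 46 + 42 + 19 + 27 + 31 = 196.
Each contributed unit returns 1.200 to the group, so the social optimum is full contribution by everyone: group total = 1.200 × 196 = 235.20.
Efficiency loss = (1.200 − 1) × 196 = 39.20.

39.20 dollars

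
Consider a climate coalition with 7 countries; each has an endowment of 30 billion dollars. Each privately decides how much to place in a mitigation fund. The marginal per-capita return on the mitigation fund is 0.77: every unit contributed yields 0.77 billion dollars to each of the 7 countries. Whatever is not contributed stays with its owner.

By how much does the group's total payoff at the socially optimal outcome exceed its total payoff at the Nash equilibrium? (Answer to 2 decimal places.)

The private return per contributed unit is 0.77 < 1, so contributing 0 is dominant for every player. At the Nash equilibrium everyone keeps their 30, and the group total is 7 × 30 = 210.
Each contributed unit returns 5.390 to the group as a whole (0.77 to each of 7 players), which exceeds 1, so the social optimum is full contribution: group total = 5.390 × 210 = 1131.90.
Efficiency loss = 1131.90 − 210 = 921.90.

921.90 billion dollars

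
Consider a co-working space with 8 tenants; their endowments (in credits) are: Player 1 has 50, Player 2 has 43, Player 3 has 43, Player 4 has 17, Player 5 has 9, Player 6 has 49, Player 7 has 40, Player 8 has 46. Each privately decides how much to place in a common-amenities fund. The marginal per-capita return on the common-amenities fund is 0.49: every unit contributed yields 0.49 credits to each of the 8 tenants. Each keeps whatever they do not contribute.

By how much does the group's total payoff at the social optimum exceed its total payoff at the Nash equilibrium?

867.24 credits

The private return per contributed unit is 0.49 < 1 for everyone, so the Nash equilibrium is zero contribution and the group total is Σ E_j = 50 + 43 + 43 + 17 + 9 + 49 + 40 + 46 = 297.
Each contributed unit returns 3.920 to the group, so the social optimum is full contribution by everyone: group total = 3.920 × 297 = 1164.24.
Efficiency loss = (3.920 − 1) × 297 = 867.24.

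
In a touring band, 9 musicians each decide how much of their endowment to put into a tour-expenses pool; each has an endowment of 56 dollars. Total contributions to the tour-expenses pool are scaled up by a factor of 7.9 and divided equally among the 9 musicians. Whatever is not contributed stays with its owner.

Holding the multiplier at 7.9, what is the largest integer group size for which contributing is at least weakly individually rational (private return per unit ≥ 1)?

7

Private return per unit is 7.9/(group size), which is ≥ 1 whenever the group size is ≤ 7.9.
The largest such integer is 7.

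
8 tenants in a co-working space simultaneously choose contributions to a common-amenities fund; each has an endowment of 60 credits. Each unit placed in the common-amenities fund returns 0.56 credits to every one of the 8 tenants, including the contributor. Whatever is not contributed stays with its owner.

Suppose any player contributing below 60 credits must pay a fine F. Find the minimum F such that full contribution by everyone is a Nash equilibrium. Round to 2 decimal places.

26.40 credits

Given the others contribute fully, the best deviation is to contribute 0 (any partial contribution still incurs the fine and gives up units whose private return 0.56 is below 1).
Deviating from 60 to 0 saves 60 credits but forfeits the deviator's share of the drop in the common-amenities fund: 0.56 × 60 = 33.60.
So the deviation gain is 60 − 33.60 = 26.40, and the fine must be at least 26.40 credits to wipe it out.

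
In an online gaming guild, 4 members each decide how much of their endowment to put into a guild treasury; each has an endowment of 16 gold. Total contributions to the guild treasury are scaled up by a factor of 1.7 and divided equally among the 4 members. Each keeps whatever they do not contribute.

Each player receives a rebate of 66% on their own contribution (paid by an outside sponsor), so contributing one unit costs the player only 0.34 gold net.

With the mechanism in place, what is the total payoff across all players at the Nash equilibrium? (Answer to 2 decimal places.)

151.04 gold

Under the mechanism each unit contributed yields (1.7/4) / 0.34 = 1.2500 back to its contributor per unit of net cost, which exceeds 1, making full contribution the dominant choice for everyone.
So the Nash equilibrium is full contribution by all 4; the group earns 4 × (16 × 0.66 + 1.7 × 16) = 151.04.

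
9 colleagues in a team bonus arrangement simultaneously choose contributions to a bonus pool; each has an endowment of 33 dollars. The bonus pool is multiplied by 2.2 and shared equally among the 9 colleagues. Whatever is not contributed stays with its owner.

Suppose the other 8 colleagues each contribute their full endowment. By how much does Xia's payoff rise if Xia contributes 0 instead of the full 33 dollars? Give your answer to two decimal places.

24.93 dollars

Switching from a contribution of 33 to 0 lets Xia keep an extra 33 dollars, but lowers the bonus pool by 33, which costs Xia their own share of that drop: 2.2/9 × 33 = 8.07.
Net gain = 33 − 8.07 = 24.93. The private return per contributed unit (0.2444) is below 1, so free-riding is indeed the best response regardless of what the others do.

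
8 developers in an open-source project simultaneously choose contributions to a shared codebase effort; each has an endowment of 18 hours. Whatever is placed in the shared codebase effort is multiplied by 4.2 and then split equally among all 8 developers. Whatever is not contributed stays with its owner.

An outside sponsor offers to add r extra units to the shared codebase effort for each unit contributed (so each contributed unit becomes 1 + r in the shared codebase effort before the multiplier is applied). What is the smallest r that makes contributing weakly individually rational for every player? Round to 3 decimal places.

0.905

With matching at rate r, one contributed unit becomes (1 + r) in the shared codebase effort and returns 4.2 × (1 + r) / 8 to the contributor.
Setting this equal to 1: 1 + r = 8/4.2 = 1.9048.
So the minimum matching rate is r = 1.9048 − 1 = 0.905.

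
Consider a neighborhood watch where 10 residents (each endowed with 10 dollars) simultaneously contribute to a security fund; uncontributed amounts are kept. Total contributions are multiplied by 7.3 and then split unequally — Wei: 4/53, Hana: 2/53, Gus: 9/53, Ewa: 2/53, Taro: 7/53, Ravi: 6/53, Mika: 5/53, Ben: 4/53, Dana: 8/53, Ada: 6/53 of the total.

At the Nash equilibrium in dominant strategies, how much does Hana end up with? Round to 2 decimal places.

15.51 dollars

A player with share s gets back 7.3·s per unit contributed, so full contribution is dominant for anyone with s > 1/7.3 = 0.1370 and zero contribution is dominant for anyone below.
The shares above 0.1370 belong to Gus and Dana, contributing 10 each; the remaining 8 contribute 0. Total contributed: 20.
Hana keeps 10 and receives 7.3 × 20 × 2/53 = 5.51 from the security fund, for a payoff of 15.51.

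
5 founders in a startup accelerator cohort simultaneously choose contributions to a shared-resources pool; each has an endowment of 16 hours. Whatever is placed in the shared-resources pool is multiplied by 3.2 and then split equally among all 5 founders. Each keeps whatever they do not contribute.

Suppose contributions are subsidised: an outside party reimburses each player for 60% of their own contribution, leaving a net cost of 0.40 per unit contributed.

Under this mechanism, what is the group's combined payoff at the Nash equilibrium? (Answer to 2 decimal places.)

Under the mechanism each unit contributed yields (3.2/5) / 0.40 = 1.6000 back to its contributor per unit of net cost, which exceeds 1, making full contribution the dominant choice for everyone.
So the Nash equilibrium is full contribution by all 5; the group earns 5 × (16 × 0.60 + 3.2 × 16) = 304.00.

304.00 hours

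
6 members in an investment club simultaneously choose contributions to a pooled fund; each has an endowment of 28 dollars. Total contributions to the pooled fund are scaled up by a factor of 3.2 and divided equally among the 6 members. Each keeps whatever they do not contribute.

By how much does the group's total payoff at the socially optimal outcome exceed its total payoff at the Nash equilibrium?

369.60 dollars

Each contributed unit returns 3.2/6 = 0.5333 to its contributor — below 1 — so contributing 0 is dominant for every player. At the Nash equilibrium everyone keeps their 28, and the group total is 6 × 28 = 168.
Each contributed unit returns 3.200 to the group as a whole (0.5333 to each of 6 players), which exceeds 1, so the social optimum is full contribution: group total = 3.200 × 168 = 537.60.
Efficiency loss = 537.60 − 168 = 369.60.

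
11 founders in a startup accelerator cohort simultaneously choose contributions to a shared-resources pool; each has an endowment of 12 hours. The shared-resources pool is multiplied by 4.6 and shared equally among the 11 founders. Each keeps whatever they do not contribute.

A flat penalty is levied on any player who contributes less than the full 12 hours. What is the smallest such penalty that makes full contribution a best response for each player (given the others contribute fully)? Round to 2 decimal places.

6.98 hours

Given the others contribute fully, the best deviation is to contribute 0 (any partial contribution still incurs the fine and gives up units whose private return 0.4182 is below 1).
Deviating from 12 to 0 saves 12 hours but forfeits the deviator's share of the drop in the shared-resources pool: 4.6/11 × 12 = 5.02.
So the deviation gain is 12 − 5.02 = 6.98, and the fine must be at least 6.98 hours to wipe it out.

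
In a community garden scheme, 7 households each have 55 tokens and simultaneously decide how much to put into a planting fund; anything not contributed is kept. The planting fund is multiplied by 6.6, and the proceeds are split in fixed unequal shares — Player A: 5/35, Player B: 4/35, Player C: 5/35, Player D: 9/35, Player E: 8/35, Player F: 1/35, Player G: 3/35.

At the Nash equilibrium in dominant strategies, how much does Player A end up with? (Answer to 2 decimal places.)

158.71 tokens

For player j, contributing a unit is worthwhile iff 6.6 × (j's share) ≥ 1, i.e. iff j's share is at least 0.1515.
The shares above 0.1515 belong to Player D and Player E, contributing 55 each; the remaining 5 contribute 0. Total contributed: 110.
Player A keeps 55 and receives 6.6 × 110 × 5/35 = 103.71 from the planting fund, for a payoff of 158.71.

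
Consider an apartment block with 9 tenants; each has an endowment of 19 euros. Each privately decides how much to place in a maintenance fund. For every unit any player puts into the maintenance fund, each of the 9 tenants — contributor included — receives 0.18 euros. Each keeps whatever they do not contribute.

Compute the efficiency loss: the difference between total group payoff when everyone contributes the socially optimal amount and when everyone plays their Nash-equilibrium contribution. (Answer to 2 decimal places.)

106.02 euros

The private return per contributed unit is 0.18 < 1, so contributing 0 is dominant for every player. At the Nash equilibrium everyone keeps their 19, and the group total is 9 × 19 = 171.
Each contributed unit returns 1.620 to the group as a whole (0.18 to each of 9 players), which exceeds 1, so the social optimum is full contribution: group total = 1.620 × 171 = 277.02.
Efficiency loss = 277.02 − 171 = 106.02.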